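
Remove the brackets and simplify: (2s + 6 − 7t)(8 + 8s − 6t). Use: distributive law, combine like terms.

64s + 16s^2 − 68st + 48 − 92t + 42t^2

(2s + 6 − 7t)(8 + 8s − 6t)
= 16s + 16s^2 − 12st + 48 + 48s − 36t − 56t − 56st + 42t^2    [distributive law]
= 64s + 16s^2 − 68st + 48 − 92t + 42t^2    [combine like terms]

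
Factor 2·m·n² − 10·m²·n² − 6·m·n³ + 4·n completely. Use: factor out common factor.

2·m·n² − 10·m²·n² − 6·m·n³ + 4·n
= 2(m·n² − 5·m²·n² − 3·m·n³ + 2·n)    [factor out 2]
= 2·n(m·n − 5·m²·n − 3·m·n² + 2)    [factor out n]

2·n(m·n − 5·m²·n − 3·m·n² + 2)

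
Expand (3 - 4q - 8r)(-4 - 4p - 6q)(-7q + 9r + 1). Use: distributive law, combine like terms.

(3 - 4q - 8r)(-4 - 4p - 6q)(-7q + 9r + 1)
= (-12 - 12p - 18q + 16q + 16pq + 24q^2 + 32r + 32pr + 48qr)(-7q + 9r + 1)    [distributive law]
= (-12 - 12p - 2q + 16pq + 24q^2 + 32r + 32pr + 48qr)(-7q + 9r + 1)    [combine like terms]
= 84q - 108r - 12 + 84pq - 108pr - 12p + 14q^2 - 18qr - 2q - 112pq^2 + 144pqr + 16pq - 168q^3 + 216q^2r + 24q^2 - 224qr + 288r^2 + 32r - 224pqr + 288pr^2 + 32pr - 336q^2r + 432qr^2 + 48qr    [distributive law]
= 82q - 76r - 12 + 100pq - 76pr - 12p + 38q^2 - 194qr - 112pq^2 - 80pqr - 168q^3 - 120q^2r + 288r^2 + 288pr^2 + 432qr^2    [combine like terms]

82q - 76r - 12 + 100pq - 76pr - 12p + 38q^2 - 194qr - 112pq^2 - 80pqr - 168q^3 - 120q^2r + 288r^2 + 288pr^2 + 432qr^2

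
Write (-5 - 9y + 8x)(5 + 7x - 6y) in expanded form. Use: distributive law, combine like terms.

(-5 - 9y + 8x)(5 + 7x - 6y)
= -25 - 35x + 30y - 45y - 63xy + 54y^2 + 40x + 56x^2 - 48xy    [distributive law]
= -25 + 5x - 15y - 111xy + 54y^2 + 56x^2    [combine like terms]

-25 + 5x - 15y - 111xy + 54y^2 + 56x^2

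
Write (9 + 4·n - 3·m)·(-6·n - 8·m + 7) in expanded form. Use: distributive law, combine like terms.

-26·n - 93·m + 63 - 24·n^2 - 14·m·n + 24·m^2

(9 + 4·n - 3·m)·(-6·n - 8·m + 7)
= -54·n - 72·m + 63 - 24·n^2 - 32·m·n + 28·n + 18·m·n + 24·m^2 - 21·m    [distributive law]
= -26·n - 93·m + 63 - 24·n^2 - 14·m·n + 24·m^2    [combine like terms]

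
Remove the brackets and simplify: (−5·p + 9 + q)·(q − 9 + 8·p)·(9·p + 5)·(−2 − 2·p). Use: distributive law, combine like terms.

−84·p^2·q − 54·p^3·q − 30·p·q − 1418·p^2 − 986·p^3 + 1098·p + 720·p^4 + 810 − 28·p·q^2 − 18·p^2·q^2 − 10·q^2

(−5·p + 9 + q)·(q − 9 + 8·p)·(9·p + 5)·(−2 − 2·p)
= (−5·p·q + 45·p − 40·p^2 + 9·q − 81 + 72·p + q^2 − 9·q + 8·p·q)·(9·p + 5)·(−2 − 2·p)    [distributive law]
= (3·p·q + 117·p − 40·p^2 − 81 + q^2)·(9·p + 5)·(−2 − 2·p)    [combine like terms]
= (27·p^2·q + 15·p·q + 1053·p^2 + 585·p − 360·p^3 − 200·p^2 − 729·p − 405 + 9·p·q^2 + 5·q^2)·(−2 − 2·p)    [distributive law]
= (27·p^2·q + 15·p·q + 853·p^2 − 144·p − 360·p^3 − 405 + 9·p·q^2 + 5·q^2)·(−2 − 2·p)    [combine like terms]
= −54·p^2·q − 54·p^3·q − 30·p·q − 30·p^2·q − 1706·p^2 − 1706·p^3 + 288·p + 288·p^2 + 720·p^3 + 720·p^4 + 810 + 810·p − 18·p·q^2 − 18·p^2·q^2 − 10·q^2 − 10·p·q^2    [distributive law]
= −84·p^2·q − 54·p^3·q − 30·p·q − 1418·p^2 − 986·p^3 + 1098·p + 720·p^4 + 810 − 28·p·q^2 − 18·p^2·q^2 − 10·q^2    [combine like terms]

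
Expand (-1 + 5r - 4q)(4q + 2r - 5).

(-1 + 5r - 4q)(4q + 2r - 5)
= -4q - 2r + 5 + 20qr + 10r^2 - 25r - 16q^2 - 8qr + 20q    [distributive law]
= 16q - 27r + 5 + 12qr + 10r^2 - 16q^2    [combine like terms]

16q - 27r + 5 + 12qr + 10r^2 - 16q^2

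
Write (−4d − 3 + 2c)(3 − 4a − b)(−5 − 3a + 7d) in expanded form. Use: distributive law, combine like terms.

(−4d − 3 + 2c)(3 − 4a − b)(−5 − 3a + 7d)
= (−12d + 16ad + 4bd − 9 + 12a + 3b + 6c − 8ac − 2bc)(−5 − 3a + 7d)    [distributive law]
= 60d + 36ad − 84d^2 − 80ad − 48a^2d + 112ad^2 − 20bd − 12abd + 28bd^2 + 45 + 27a − 63d − 60a − 36a^2 + 84ad − 15b − 9ab + 21bd − 30c − 18ac + 42cd + 40ac + 24a^2c − 56acd + 10bc + 6abc − 14bcd    [distributive law]
= −3d + 40ad − 84d^2 − 48a^2d + 112ad^2 + bd − 12abd + 28bd^2 + 45 − 33a − 36a^2 − 15b − 9ab − 30c + 22ac + 42cd + 24a^2c − 56acd + 10bc + 6abc − 14bcd    [combine like terms]

−3d + 40ad − 84d^2 − 48a^2d + 112ad^2 + bd − 12abd + 28bd^2 + 45 − 33a − 36a^2 − 15b − 9ab − 30c + 22ac + 42cd + 24a^2c − 56acd + 10bc + 6abc − 14bcd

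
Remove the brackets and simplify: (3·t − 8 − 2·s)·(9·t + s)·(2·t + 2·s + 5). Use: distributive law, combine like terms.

(3·t − 8 − 2·s)·(9·t + s)·(2·t + 2·s + 5)
= (27·t^2 + 3·s·t − 72·t − 8·s − 18·s·t − 2·s^2)·(2·t + 2·s + 5)    [distributive law]
= (27·t^2 − 15·s·t − 72·t − 8·s − 2·s^2)·(2·t + 2·s + 5)    [combine like terms]
= 54·t^3 + 54·s·t^2 + 135·t^2 − 30·s·t^2 − 30·s^2·t − 75·s·t − 144·t^2 − 144·s·t − 360·t − 16·s·t − 16·s^2 − 40·s − 4·s^2·t − 4·s^3 − 10·s^2    [distributive law]
= 54·t^3 + 24·s·t^2 − 9·t^2 − 34·s^2·t − 235·s·t − 360·t − 26·s^2 − 40·s − 4·s^3    [combine like terms]

54·t^3 + 24·s·t^2 − 9·t^2 − 34·s^2·t − 235·s·t − 360·t − 26·s^2 − 40·s − 4·s^3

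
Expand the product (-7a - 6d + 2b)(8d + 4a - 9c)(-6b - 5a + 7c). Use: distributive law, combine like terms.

400abd + 400a^2d - 830acd + 128a^2b + 140a^3 - 511a^2c - 232abc + 441ac^2 + 288bd^2 + 240ad^2 - 336cd^2 - 212bcd + 378c^2d - 96b^2d - 48ab^2 + 108b^2c - 126bc^2

(-7a - 6d + 2b)(8d + 4a - 9c)(-6b - 5a + 7c)
= (-56ad - 28a^2 + 63ac - 48d^2 - 24ad + 54cd + 16bd + 8ab - 18bc)(-6b - 5a + 7c)    [distributive law]
= (-80ad - 28a^2 + 63ac - 48d^2 + 54cd + 16bd + 8ab - 18bc)(-6b - 5a + 7c)    [combine like terms]
= 480abd + 400a^2d - 560acd + 168a^2b + 140a^3 - 196a^2c - 378abc - 315a^2c + 441ac^2 + 288bd^2 + 240ad^2 - 336cd^2 - 324bcd - 270acd + 378c^2d - 96b^2d - 80abd + 112bcd - 48ab^2 - 40a^2b + 56abc + 108b^2c + 90abc - 126bc^2    [distributive law]
= 400abd + 400a^2d - 830acd + 128a^2b + 140a^3 - 511a^2c - 232abc + 441ac^2 + 288bd^2 + 240ad^2 - 336cd^2 - 212bcd + 378c^2d - 96b^2d - 48ab^2 + 108b^2c - 126bc^2    [combine like terms]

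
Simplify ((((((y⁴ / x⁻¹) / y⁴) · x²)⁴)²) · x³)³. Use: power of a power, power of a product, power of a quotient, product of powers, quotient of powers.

((((((y⁴ / x⁻¹) / y⁴) · x²)⁴)²) · x³)³
= ((((((y⁴ / x⁻¹) / y⁴) · x²)⁴)²)³) · ((x³)³)    [power of a product]
= (((((y⁴ / x⁻¹) / y⁴) · x²)⁴)⁶) · ((x³)³)    [power of a power]
= ((((y⁴ / x⁻¹) / y⁴) · x²)²⁴) · ((x³)³)    [power of a power]
= ((((y⁴ / x⁻¹) / y⁴)²⁴) · ((x²)²⁴)) · ((x³)³)    [power of a product]
= ((((y⁴ / x⁻¹)²⁴) / ((y⁴)²⁴)) · ((x²)²⁴)) · ((x³)³)    [power of a quotient]
= (((((y⁴)²⁴) / ((x⁻¹)²⁴)) / ((y⁴)²⁴)) · ((x²)²⁴)) · ((x³)³)    [power of a quotient]
= (((y⁹⁶ / ((x⁻¹)²⁴)) / ((y⁴)²⁴)) · ((x²)²⁴)) · ((x³)³)    [power of a power]
= (((y⁹⁶ / x⁻²⁴) / ((y⁴)²⁴)) · ((x²)²⁴)) · ((x³)³)    [power of a power]
= (((y⁹⁶ / x⁻²⁴) / y⁹⁶) · ((x²)²⁴)) · ((x³)³)    [power of a power]
= (((y⁹⁶ / x⁻²⁴) / y⁹⁶) · x⁴⁸) · ((x³)³)    [power of a power]
= (((y⁹⁶ / x⁻²⁴) / y⁹⁶) · x⁴⁸) · x⁹    [power of a power]
= x⁸¹    [quotient of powers; product of powers]

x⁸¹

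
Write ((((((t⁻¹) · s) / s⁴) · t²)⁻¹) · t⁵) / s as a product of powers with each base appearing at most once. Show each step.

s²t⁴

((((((t⁻¹) · s) / s⁴) · t²)⁻¹) · t⁵) / s
= ((((((t⁻¹) · s) / s⁴)⁻¹) · ((t²)⁻¹)) · t⁵) / s    [power of a product]
= ((((((t⁻¹) · s)⁻¹) / ((s⁴)⁻¹)) · ((t²)⁻¹)) · t⁵) / s    [power of a quotient]
= ((((((t⁻¹)⁻¹) · (s⁻¹)) / ((s⁴)⁻¹)) · ((t²)⁻¹)) · t⁵) / s    [power of a product]
= (((((t¹) · (s⁻¹)) / ((s⁴)⁻¹)) · ((t²)⁻¹)) · t⁵) / s    [power of a power]
= ((((t · (s⁻¹)) / ((s⁴)⁻¹)) · ((t²)⁻¹)) · t⁵) / s    [power of a power]
= ((((t · s⁻¹) / s⁻⁴) · ((t²)⁻¹)) · t⁵) / s    [power of a power]
= ((((t · s⁻¹) / s⁻⁴) · t⁻²) · t⁵) / s    [power of a power]
= s²t⁴    [quotient of powers; product of powers]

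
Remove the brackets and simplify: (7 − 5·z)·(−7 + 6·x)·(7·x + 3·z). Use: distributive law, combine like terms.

(7 − 5·z)·(−7 + 6·x)·(7·x + 3·z)
= (−49 + 42·x + 35·z − 30·x·z)·(7·x + 3·z)    [distributive law]
= −343·x − 147·z + 294·x² + 126·x·z + 245·x·z + 105·z² − 210·x²·z − 90·x·z²    [distributive law]
= −343·x − 147·z + 294·x² + 371·x·z + 105·z² − 210·x²·z − 90·x·z²    [combine like terms]

−343·x − 147·z + 294·x² + 371·x·z + 105·z² − 210·x²·z − 90·x·z²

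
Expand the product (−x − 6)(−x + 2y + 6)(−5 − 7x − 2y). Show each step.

(−x − 6)(−x + 2y + 6)(−5 − 7x − 2y)
= (x^2 − 2xy − 6x + 6x − 12y − 36)(−5 − 7x − 2y)    [distributive law]
= (x^2 − 2xy − 12y − 36)(−5 − 7x − 2y)    [combine like terms]
= −5x^2 − 7x^3 − 2x^2y + 10xy + 14x^2y + 4xy^2 + 60y + 84xy + 24y^2 + 180 + 252x + 72y    [distributive law]
= −5x^2 − 7x^3 + 12x^2y + 94xy + 4xy^2 + 132y + 24y^2 + 180 + 252x    [combine like terms]

−5x^2 − 7x^3 + 12x^2y + 94xy + 4xy^2 + 132y + 24y^2 + 180 + 252x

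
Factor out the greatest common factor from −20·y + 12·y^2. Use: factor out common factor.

−20·y + 12·y^2
= 4(−5·y + 3·y^2)    [factor out 4]
= 4·y(−5 + 3·y)    [factor out y]

4·y(−5 + 3·y)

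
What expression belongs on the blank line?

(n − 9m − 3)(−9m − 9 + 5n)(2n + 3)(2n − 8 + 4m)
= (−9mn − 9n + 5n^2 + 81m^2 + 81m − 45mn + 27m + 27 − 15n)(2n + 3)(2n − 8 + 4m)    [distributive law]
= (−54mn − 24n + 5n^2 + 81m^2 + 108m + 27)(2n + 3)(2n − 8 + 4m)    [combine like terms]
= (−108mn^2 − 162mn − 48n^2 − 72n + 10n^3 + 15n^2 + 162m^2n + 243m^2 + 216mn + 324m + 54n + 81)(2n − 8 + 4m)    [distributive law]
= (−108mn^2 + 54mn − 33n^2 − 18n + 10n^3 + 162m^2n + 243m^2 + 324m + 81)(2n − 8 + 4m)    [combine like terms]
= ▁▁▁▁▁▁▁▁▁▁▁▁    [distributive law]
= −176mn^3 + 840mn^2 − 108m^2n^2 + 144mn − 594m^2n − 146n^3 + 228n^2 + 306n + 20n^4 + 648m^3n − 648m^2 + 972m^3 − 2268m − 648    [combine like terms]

After distributive law, the bracketed line is:

−216mn^3 + 864mn^2 − 432m^2n^2 + 108mn^2 − 432mn + 216m^2n − 66n^3 + 264n^2 − 132mn^2 − 36n^2 + 144n − 72mn + 20n^4 − 80n^3 + 40mn^3 + 324m^2n^2 − 1296m^2n + 648m^3n + 486m^2n − 1944m^2 + 972m^3 + 648mn − 2592m + 1296m^2 + 162n − 648 + 324m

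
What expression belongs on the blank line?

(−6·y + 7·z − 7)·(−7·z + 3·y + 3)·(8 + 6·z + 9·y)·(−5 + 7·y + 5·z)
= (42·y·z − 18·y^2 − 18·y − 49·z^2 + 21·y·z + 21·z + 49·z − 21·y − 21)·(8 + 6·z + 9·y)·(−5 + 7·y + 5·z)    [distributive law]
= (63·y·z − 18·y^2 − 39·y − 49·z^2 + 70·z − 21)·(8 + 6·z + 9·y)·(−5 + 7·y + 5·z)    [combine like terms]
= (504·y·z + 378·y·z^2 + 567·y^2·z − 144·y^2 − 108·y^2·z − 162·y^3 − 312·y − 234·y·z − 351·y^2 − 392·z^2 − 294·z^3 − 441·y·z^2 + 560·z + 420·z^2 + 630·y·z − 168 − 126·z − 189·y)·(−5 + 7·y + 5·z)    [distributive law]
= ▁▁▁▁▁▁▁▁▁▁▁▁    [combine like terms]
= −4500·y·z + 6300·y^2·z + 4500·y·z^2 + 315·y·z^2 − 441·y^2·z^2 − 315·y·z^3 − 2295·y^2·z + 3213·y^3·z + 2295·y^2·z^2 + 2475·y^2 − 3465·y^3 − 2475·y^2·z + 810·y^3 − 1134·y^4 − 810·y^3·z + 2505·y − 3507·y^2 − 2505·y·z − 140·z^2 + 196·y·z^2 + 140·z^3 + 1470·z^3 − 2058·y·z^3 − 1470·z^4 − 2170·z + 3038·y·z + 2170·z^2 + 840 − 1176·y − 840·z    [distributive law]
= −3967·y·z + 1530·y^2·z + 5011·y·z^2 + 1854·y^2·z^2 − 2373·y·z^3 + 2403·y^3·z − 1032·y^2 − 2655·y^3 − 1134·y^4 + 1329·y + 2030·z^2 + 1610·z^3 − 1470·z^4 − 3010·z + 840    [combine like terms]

After combine like terms, the bracketed line is:

(900·y·z − 63·y·z^2 + 459·y^2·z − 495·y^2 − 162·y^3 − 501·y + 28·z^2 − 294·z^3 + 434·z − 168)·(−5 + 7·y + 5·z)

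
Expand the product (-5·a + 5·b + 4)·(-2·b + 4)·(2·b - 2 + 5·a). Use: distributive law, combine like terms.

(-5·a + 5·b + 4)·(-2·b + 4)·(2·b - 2 + 5·a)
= (10·a·b - 20·a - 10·b^2 + 20·b - 8·b + 16)·(2·b - 2 + 5·a)    [distributive law]
= (10·a·b - 20·a - 10·b^2 + 12·b + 16)·(2·b - 2 + 5·a)    [combine like terms]
= 20·a·b^2 - 20·a·b + 50·a^2·b - 40·a·b + 40·a - 100·a^2 - 20·b^3 + 20·b^2 - 50·a·b^2 + 24·b^2 - 24·b + 60·a·b + 32·b - 32 + 80·a    [distributive law]
= -30·a·b^2 + 50·a^2·b + 120·a - 100·a^2 - 20·b^3 + 44·b^2 + 8·b - 32    [combine like terms]

-30·a·b^2 + 50·a^2·b + 120·a - 100·a^2 - 20·b^3 + 44·b^2 + 8·b - 32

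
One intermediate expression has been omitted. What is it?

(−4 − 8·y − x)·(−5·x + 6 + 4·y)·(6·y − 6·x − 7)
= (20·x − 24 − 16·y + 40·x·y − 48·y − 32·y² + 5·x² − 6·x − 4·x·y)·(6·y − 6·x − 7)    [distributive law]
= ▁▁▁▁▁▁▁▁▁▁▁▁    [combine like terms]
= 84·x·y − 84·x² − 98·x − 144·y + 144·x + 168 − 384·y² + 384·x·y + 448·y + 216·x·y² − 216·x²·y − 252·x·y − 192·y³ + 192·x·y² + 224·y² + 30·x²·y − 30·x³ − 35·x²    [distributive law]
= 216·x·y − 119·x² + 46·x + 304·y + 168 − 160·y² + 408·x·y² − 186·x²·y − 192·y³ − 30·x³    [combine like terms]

By combine like terms:

(14·x − 24 − 64·y + 36·x·y − 32·y² + 5·x²)·(6·y − 6·x − 7)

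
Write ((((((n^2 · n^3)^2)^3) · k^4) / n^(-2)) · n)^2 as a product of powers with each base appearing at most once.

k^8n^66

((((((n^2 · n^3)^2)^3) · k^4) / n^(-2)) · n)^2
= ((((((n^2 · n^3)^2)^3) · k^4) / n^(-2))^2) · (n^2)    [power of a product]
= ((((((n^2 · n^3)^2)^3) · k^4)^2) / ((n^(-2))^2)) · (n^2)    [power of a quotient]
= ((((((n^2 · n^3)^2)^3)^2) · ((k^4)^2)) / ((n^(-2))^2)) · (n^2)    [power of a product]
= (((((n^2 · n^3)^2)^6) · ((k^4)^2)) / ((n^(-2))^2)) · (n^2)    [power of a power]
= ((((n^2 · n^3)^12) · ((k^4)^2)) / ((n^(-2))^2)) · (n^2)    [power of a power]
= (((((n^2)^12) · ((n^3)^12)) · ((k^4)^2)) / ((n^(-2))^2)) · (n^2)    [power of a product]
= (((n^24 · ((n^3)^12)) · ((k^4)^2)) / ((n^(-2))^2)) · (n^2)    [power of a power]
= (((n^24 · n^36) · ((k^4)^2)) / ((n^(-2))^2)) · (n^2)    [power of a power]
= ((n^60 · ((k^4)^2)) / ((n^(-2))^2)) · (n^2)    [product of powers]
= ((n^60 · k^8) / ((n^(-2))^2)) · (n^2)    [power of a power]
= ((n^60 · k^8) / n^(-4)) · (n^2)    [power of a power]
= k^8n^66    [quotient of powers; product of powers]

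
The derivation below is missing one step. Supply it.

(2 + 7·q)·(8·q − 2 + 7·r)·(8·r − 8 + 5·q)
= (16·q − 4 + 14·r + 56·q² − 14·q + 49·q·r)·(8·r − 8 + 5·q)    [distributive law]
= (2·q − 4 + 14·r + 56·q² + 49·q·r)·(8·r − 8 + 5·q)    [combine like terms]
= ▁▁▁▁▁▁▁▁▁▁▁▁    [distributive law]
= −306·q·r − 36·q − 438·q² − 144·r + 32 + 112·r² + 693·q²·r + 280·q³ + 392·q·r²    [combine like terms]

Applying distributive law to the line above:

16·q·r − 16·q + 10·q² − 32·r + 32 − 20·q + 112·r² − 112·r + 70·q·r + 448·q²·r − 448·q² + 280·q³ + 392·q·r² − 392·q·r + 245·q²·r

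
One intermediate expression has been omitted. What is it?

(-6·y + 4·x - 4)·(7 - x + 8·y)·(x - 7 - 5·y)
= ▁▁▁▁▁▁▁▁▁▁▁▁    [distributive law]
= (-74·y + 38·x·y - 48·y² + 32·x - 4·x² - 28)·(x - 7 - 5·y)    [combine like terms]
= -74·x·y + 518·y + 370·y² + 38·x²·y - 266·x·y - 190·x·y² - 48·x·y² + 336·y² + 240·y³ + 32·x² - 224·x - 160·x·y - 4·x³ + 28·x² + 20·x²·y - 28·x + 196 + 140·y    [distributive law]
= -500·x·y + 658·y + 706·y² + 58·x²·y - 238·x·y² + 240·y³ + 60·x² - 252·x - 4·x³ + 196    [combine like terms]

By distributive law:

(-42·y + 6·x·y - 48·y² + 28·x - 4·x² + 32·x·y - 28 + 4·x - 32·y)·(x - 7 - 5·y)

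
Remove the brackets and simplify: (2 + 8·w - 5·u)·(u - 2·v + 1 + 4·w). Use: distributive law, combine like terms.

(2 + 8·w - 5·u)·(u - 2·v + 1 + 4·w)
= 2·u - 4·v + 2 + 8·w + 8·u·w - 16·v·w + 8·w + 32·w^2 - 5·u^2 + 10·u·v - 5·u - 20·u·w    [distributive law]
= -3·u - 4·v + 2 + 16·w - 12·u·w - 16·v·w + 32·w^2 - 5·u^2 + 10·u·v    [combine like terms]

-3·u - 4·v + 2 + 16·w - 12·u·w - 16·v·w + 32·w^2 - 5·u^2 + 10·u·v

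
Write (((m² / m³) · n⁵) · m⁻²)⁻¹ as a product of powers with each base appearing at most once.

m³n⁻⁵

(((m² / m³) · n⁵) · m⁻²)⁻¹
= (((m² / m³) · n⁵)⁻¹) · ((m⁻²)⁻¹)    [power of a product]
= (((m² / m³)⁻¹) · ((n⁵)⁻¹)) · ((m⁻²)⁻¹)    [power of a product]
= ((((m²)⁻¹) / ((m³)⁻¹)) · ((n⁵)⁻¹)) · ((m⁻²)⁻¹)    [power of a quotient]
= ((m⁻² / ((m³)⁻¹)) · ((n⁵)⁻¹)) · ((m⁻²)⁻¹)    [power of a power]
= ((m⁻² / m⁻³) · ((n⁵)⁻¹)) · ((m⁻²)⁻¹)    [power of a power]
= (m · ((n⁵)⁻¹)) · ((m⁻²)⁻¹)    [quotient of powers]
= (m · n⁻⁵) · ((m⁻²)⁻¹)    [power of a power]
= (m · n⁻⁵) · m²    [power of a power]
= m³n⁻⁵    [product of powers]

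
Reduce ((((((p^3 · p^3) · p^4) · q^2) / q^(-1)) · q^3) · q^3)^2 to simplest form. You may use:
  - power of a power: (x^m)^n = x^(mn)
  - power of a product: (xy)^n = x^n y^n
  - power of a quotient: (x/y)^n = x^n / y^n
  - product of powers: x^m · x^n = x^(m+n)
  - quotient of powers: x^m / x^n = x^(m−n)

((((((p^3 · p^3) · p^4) · q^2) / q^(-1)) · q^3) · q^3)^2
= ((((((p^3 · p^3) · p^4) · q^2) / q^(-1)) · q^3)^2) · ((q^3)^2)    [power of a product]
= ((((((p^3 · p^3) · p^4) · q^2) / q^(-1))^2) · ((q^3)^2)) · ((q^3)^2)    [power of a product]
= ((((((p^3 · p^3) · p^4) · q^2)^2) / ((q^(-1))^2)) · ((q^3)^2)) · ((q^3)^2)    [power of a quotient]
= ((((((p^3 · p^3) · p^4)^2) · ((q^2)^2)) / ((q^(-1))^2)) · ((q^3)^2)) · ((q^3)^2)    [power of a product]
= ((((((p^3 · p^3)^2) · ((p^4)^2)) · ((q^2)^2)) / ((q^(-1))^2)) · ((q^3)^2)) · ((q^3)^2)    [power of a product]
= (((((((p^3)^2) · ((p^3)^2)) · ((p^4)^2)) · ((q^2)^2)) / ((q^(-1))^2)) · ((q^3)^2)) · ((q^3)^2)    [power of a product]
= (((((p^6 · ((p^3)^2)) · ((p^4)^2)) · ((q^2)^2)) / ((q^(-1))^2)) · ((q^3)^2)) · ((q^3)^2)    [power of a power]
= (((((p^6 · p^6) · ((p^4)^2)) · ((q^2)^2)) / ((q^(-1))^2)) · ((q^3)^2)) · ((q^3)^2)    [power of a power]
= ((((p^12 · ((p^4)^2)) · ((q^2)^2)) / ((q^(-1))^2)) · ((q^3)^2)) · ((q^3)^2)    [product of powers]
= ((((p^12 · p^8) · ((q^2)^2)) / ((q^(-1))^2)) · ((q^3)^2)) · ((q^3)^2)    [power of a power]
= (((p^20 · ((q^2)^2)) / ((q^(-1))^2)) · ((q^3)^2)) · ((q^3)^2)    [product of powers]
= (((p^20 · q^4) / ((q^(-1))^2)) · ((q^3)^2)) · ((q^3)^2)    [power of a power]
= (((p^20 · q^4) / q^(-2)) · ((q^3)^2)) · ((q^3)^2)    [power of a power]
= (((p^20 · q^4) / q^(-2)) · q^6) · ((q^3)^2)    [power of a power]
= (((p^20 · q^4) / q^(-2)) · q^6) · q^6    [power of a power]
= p^20q^18    [quotient of powers; product of powers]

p^20q^18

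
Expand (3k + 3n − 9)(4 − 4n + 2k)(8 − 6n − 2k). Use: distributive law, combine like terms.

(3k + 3n − 9)(4 − 4n + 2k)(8 − 6n − 2k)
= (12k − 12kn + 6k^2 + 12n − 12n^2 + 6kn − 36 + 36n − 18k)(8 − 6n − 2k)    [distributive law]
= (−6k − 6kn + 6k^2 + 48n − 12n^2 − 36)(8 − 6n − 2k)    [combine like terms]
= −48k + 36kn + 12k^2 − 48kn + 36kn^2 + 12k^2n + 48k^2 − 36k^2n − 12k^3 + 384n − 288n^2 − 96kn − 96n^2 + 72n^3 + 24kn^2 − 288 + 216n + 72k    [distributive law]
= 24k − 108kn + 60k^2 + 60kn^2 − 24k^2n − 12k^3 + 600n − 384n^2 + 72n^3 − 288    [combine like terms]

24k − 108kn + 60k^2 + 60kn^2 − 24k^2n − 12k^3 + 600n − 384n^2 + 72n^3 − 288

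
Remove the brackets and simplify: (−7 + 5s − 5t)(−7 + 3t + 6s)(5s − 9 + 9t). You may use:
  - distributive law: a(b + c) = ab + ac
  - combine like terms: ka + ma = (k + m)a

(−7 + 5s − 5t)(−7 + 3t + 6s)(5s − 9 + 9t)
= (49 − 21t − 42s − 35s + 15st + 30s^2 + 35t − 15t^2 − 30st)(5s − 9 + 9t)    [distributive law]
= (49 + 14t − 77s − 15st + 30s^2 − 15t^2)(5s − 9 + 9t)    [combine like terms]
= 245s − 441 + 441t + 70st − 126t + 126t^2 − 385s^2 + 693s − 693st − 75s^2t + 135st − 135st^2 + 150s^3 − 270s^2 + 270s^2t − 75st^2 + 135t^2 − 135t^3    [distributive law]
= 938s − 441 + 315t − 488st + 261t^2 − 655s^2 + 195s^2t − 210st^2 + 150s^3 − 135t^3    [combine like terms]

938s − 441 + 315t − 488st + 261t^2 − 655s^2 + 195s^2t − 210st^2 + 150s^3 − 135t^3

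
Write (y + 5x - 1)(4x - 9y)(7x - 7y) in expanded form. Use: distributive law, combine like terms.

(y + 5x - 1)(4x - 9y)(7x - 7y)
= (4xy - 9y^2 + 20x^2 - 45xy - 4x + 9y)(7x - 7y)    [distributive law]
= (-41xy - 9y^2 + 20x^2 - 4x + 9y)(7x - 7y)    [combine like terms]
= -287x^2y + 287xy^2 - 63xy^2 + 63y^3 + 140x^3 - 140x^2y - 28x^2 + 28xy + 63xy - 63y^2    [distributive law]
= -427x^2y + 224xy^2 + 63y^3 + 140x^3 - 28x^2 + 91xy - 63y^2    [combine like terms]

-427x^2y + 224xy^2 + 63y^3 + 140x^3 - 28x^2 + 91xy - 63y^2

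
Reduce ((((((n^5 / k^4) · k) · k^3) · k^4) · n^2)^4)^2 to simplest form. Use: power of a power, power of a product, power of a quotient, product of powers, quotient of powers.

((((((n^5 / k^4) · k) · k^3) · k^4) · n^2)^4)^2
= (((((n^5 / k^4) · k) · k^3) · k^4) · n^2)^8    [power of a power]
= (((((n^5 / k^4) · k) · k^3) · k^4)^8) · ((n^2)^8)    [power of a product]
= (((((n^5 / k^4) · k) · k^3)^8) · ((k^4)^8)) · ((n^2)^8)    [power of a product]
= (((((n^5 / k^4) · k)^8) · ((k^3)^8)) · ((k^4)^8)) · ((n^2)^8)    [power of a product]
= (((((n^5 / k^4)^8) · (k^8)) · ((k^3)^8)) · ((k^4)^8)) · ((n^2)^8)    [power of a product]
= ((((((n^5)^8) / ((k^4)^8)) · (k^8)) · ((k^3)^8)) · ((k^4)^8)) · ((n^2)^8)    [power of a quotient]
= ((((n^40 / ((k^4)^8)) · (k^8)) · ((k^3)^8)) · ((k^4)^8)) · ((n^2)^8)    [power of a power]
= ((((n^40 / k^32) · (k^8)) · ((k^3)^8)) · ((k^4)^8)) · ((n^2)^8)    [power of a power]
= ((((n^40 / k^32) · k^8) · k^24) · ((k^4)^8)) · ((n^2)^8)    [power of a power]
= ((((n^40 / k^32) · k^8) · k^24) · k^32) · ((n^2)^8)    [power of a power]
= ((((n^40 / k^32) · k^8) · k^24) · k^32) · n^16    [power of a power]
= k^32·n^56    [quotient of powers; product of powers]

k^32·n^56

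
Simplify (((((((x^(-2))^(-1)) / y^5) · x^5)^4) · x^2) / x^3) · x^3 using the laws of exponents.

x^30·y^(-20)

(((((((x^(-2))^(-1)) / y^5) · x^5)^4) · x^2) / x^3) · x^3
= (((((((x^(-2))^(-1)) / y^5)^4) · ((x^5)^4)) · x^2) / x^3) · x^3    [power of a product]
= (((((((x^(-2))^(-1))^4) / ((y^5)^4)) · ((x^5)^4)) · x^2) / x^3) · x^3    [power of a quotient]
= ((((((x^(-2))^(-4)) / ((y^5)^4)) · ((x^5)^4)) · x^2) / x^3) · x^3    [power of a power]
= ((((x^8 / ((y^5)^4)) · ((x^5)^4)) · x^2) / x^3) · x^3    [power of a power]
= ((((x^8 / y^20) · ((x^5)^4)) · x^2) / x^3) · x^3    [power of a power]
= ((((x^8 / y^20) · x^20) · x^2) / x^3) · x^3    [power of a power]
= x^30·y^(-20)    [quotient of powers; product of powers]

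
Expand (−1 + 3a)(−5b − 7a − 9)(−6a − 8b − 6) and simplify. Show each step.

220ab − 40b² − 102b + 246a² + 66a − 54 + 258a²b + 120ab² + 126a³

(−1 + 3a)(−5b − 7a − 9)(−6a − 8b − 6)
= (5b + 7a + 9 − 15ab − 21a² − 27a)(−6a − 8b − 6)    [distributive law]
= (5b − 20a + 9 − 15ab − 21a²)(−6a − 8b − 6)    [combine like terms]
= −30ab − 40b² − 30b + 120a² + 160ab + 120a − 54a − 72b − 54 + 90a²b + 120ab² + 90ab + 126a³ + 168a²b + 126a²    [distributive law]
= 220ab − 40b² − 102b + 246a² + 66a − 54 + 258a²b + 120ab² + 126a³    [combine like terms]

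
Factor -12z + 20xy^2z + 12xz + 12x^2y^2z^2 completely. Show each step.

-12z + 20xy^2z + 12xz + 12x^2y^2z^2
= 4(-3z + 5xy^2z + 3xz + 3x^2y^2z^2)    [factor out 4]
= 4z(-3 + 5xy^2 + 3x + 3x^2y^2z)    [factor out z]

4z(-3 + 5xy^2 + 3x + 3x^2y^2z)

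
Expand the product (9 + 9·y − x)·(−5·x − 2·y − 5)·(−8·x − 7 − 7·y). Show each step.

(9 + 9·y − x)·(−5·x − 2·y − 5)·(−8·x − 7 − 7·y)
= (−45·x − 18·y − 45 − 45·x·y − 18·y² − 45·y + 5·x² + 2·x·y + 5·x)·(−8·x − 7 − 7·y)    [distributive law]
= (−40·x − 63·y − 45 − 43·x·y − 18·y² + 5·x²)·(−8·x − 7 − 7·y)    [combine like terms]
= 320·x² + 280·x + 280·x·y + 504·x·y + 441·y + 441·y² + 360·x + 315 + 315·y + 344·x²·y + 301·x·y + 301·x·y² + 144·x·y² + 126·y² + 126·y³ − 40·x³ − 35·x² − 35·x²·y    [distributive law]
= 285·x² + 640·x + 1085·x·y + 756·y + 567·y² + 315 + 309·x²·y + 445·x·y² + 126·y³ − 40·x³    [combine like terms]

285·x² + 640·x + 1085·x·y + 756·y + 567·y² + 315 + 309·x²·y + 445·x·y² + 126·y³ − 40·x³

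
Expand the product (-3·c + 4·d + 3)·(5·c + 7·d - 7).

(-3·c + 4·d + 3)·(5·c + 7·d - 7)
= -15·c^2 - 21·c·d + 21·c + 20·c·d + 28·d^2 - 28·d + 15·c + 21·d - 21    [distributive law]
= -15·c^2 - c·d + 36·c + 28·d^2 - 7·d - 21    [combine like terms]

-15·c^2 - c·d + 36·c + 28·d^2 - 7·d - 21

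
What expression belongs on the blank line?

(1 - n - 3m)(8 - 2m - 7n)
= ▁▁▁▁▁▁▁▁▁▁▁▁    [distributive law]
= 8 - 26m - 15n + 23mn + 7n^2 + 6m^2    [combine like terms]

Applying distributive law to the line above:

8 - 2m - 7n - 8n + 2mn + 7n^2 - 24m + 6m^2 + 21mn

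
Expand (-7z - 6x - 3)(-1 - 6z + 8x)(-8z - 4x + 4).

(-7z - 6x - 3)(-1 - 6z + 8x)(-8z - 4x + 4)
= (7z + 42z^2 - 56xz + 6x + 36xz - 48x^2 + 3 + 18z - 24x)(-8z - 4x + 4)    [distributive law]
= (25z + 42z^2 - 20xz - 18x - 48x^2 + 3)(-8z - 4x + 4)    [combine like terms]
= -200z^2 - 100xz + 100z - 336z^3 - 168xz^2 + 168z^2 + 160xz^2 + 80x^2z - 80xz + 144xz + 72x^2 - 72x + 384x^2z + 192x^3 - 192x^2 - 24z - 12x + 12    [distributive law]
= -32z^2 - 36xz + 76z - 336z^3 - 8xz^2 + 464x^2z - 120x^2 - 84x + 192x^3 + 12    [combine like terms]

-32z^2 - 36xz + 76z - 336z^3 - 8xz^2 + 464x^2z - 120x^2 - 84x + 192x^3 + 12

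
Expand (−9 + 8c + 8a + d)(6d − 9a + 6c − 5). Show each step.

(−9 + 8c + 8a + d)(6d − 9a + 6c − 5)
= −54d + 81a − 54c + 45 + 48cd − 72ac + 48c² − 40c + 48ad − 72a² + 48ac − 40a + 6d² − 9ad + 6cd − 5d    [distributive law]
= −59d + 41a − 94c + 45 + 54cd − 24ac + 48c² + 39ad − 72a² + 6d²    [combine like terms]

−59d + 41a − 94c + 45 + 54cd − 24ac + 48c² + 39ad − 72a² + 6d²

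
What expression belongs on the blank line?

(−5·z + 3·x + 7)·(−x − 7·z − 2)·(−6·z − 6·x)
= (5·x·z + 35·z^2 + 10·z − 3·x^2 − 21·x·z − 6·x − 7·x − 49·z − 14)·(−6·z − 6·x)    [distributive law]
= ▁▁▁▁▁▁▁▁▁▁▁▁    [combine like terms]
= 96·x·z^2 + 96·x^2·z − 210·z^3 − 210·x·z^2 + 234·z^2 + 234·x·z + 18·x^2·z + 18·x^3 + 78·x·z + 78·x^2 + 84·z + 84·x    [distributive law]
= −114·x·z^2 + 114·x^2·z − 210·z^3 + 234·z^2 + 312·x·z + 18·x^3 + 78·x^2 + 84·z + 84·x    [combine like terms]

Applying combine like terms to the line above:

(−16·x·z + 35·z^2 − 39·z − 3·x^2 − 13·x − 14)·(−6·z − 6·x)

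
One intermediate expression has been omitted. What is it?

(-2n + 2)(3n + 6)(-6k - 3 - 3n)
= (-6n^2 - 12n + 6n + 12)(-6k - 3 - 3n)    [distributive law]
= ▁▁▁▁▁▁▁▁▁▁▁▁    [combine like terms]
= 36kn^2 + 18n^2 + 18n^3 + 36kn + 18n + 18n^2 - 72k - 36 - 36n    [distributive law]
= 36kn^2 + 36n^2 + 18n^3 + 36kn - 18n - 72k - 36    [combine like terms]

Applying combine like terms to the line above:

(-6n^2 - 6n + 12)(-6k - 3 - 3n)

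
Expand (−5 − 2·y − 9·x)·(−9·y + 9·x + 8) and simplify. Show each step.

29·y − 117·x − 40 + 18·y^2 + 63·x·y − 81·x^2

(−5 − 2·y − 9·x)·(−9·y + 9·x + 8)
= 45·y − 45·x − 40 + 18·y^2 − 18·x·y − 16·y + 81·x·y − 81·x^2 − 72·x    [distributive law]
= 29·y − 117·x − 40 + 18·y^2 + 63·x·y − 81·x^2    [combine like terms]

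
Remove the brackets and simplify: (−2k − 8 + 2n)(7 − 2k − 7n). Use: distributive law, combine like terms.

2k + 4k^2 + 10kn − 56 + 70n − 14n^2

(−2k − 8 + 2n)(7 − 2k − 7n)
= −14k + 4k^2 + 14kn − 56 + 16k + 56n + 14n − 4kn − 14n^2    [distributive law]
= 2k + 4k^2 + 10kn − 56 + 70n − 14n^2    [combine like terms]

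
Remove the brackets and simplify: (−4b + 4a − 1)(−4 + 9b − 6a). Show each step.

7b − 36b^2 + 60ab − 10a − 24a^2 + 4

(−4b + 4a − 1)(−4 + 9b − 6a)
= 16b − 36b^2 + 24ab − 16a + 36ab − 24a^2 + 4 − 9b + 6a    [distributive law]
= 7b − 36b^2 + 60ab − 10a − 24a^2 + 4    [combine like terms]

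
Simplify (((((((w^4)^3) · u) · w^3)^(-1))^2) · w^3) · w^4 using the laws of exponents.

u^(-2)·w^(-23)

(((((((w^4)^3) · u) · w^3)^(-1))^2) · w^3) · w^4
= ((((((w^4)^3) · u) · w^3)^(-2)) · w^3) · w^4    [power of a power]
= ((((((w^4)^3) · u)^(-2)) · ((w^3)^(-2))) · w^3) · w^4    [power of a product]
= ((((((w^4)^3)^(-2)) · (u^(-2))) · ((w^3)^(-2))) · w^3) · w^4    [power of a product]
= (((((w^4)^(-6)) · (u^(-2))) · ((w^3)^(-2))) · w^3) · w^4    [power of a power]
= (((w^(-24) · (u^(-2))) · ((w^3)^(-2))) · w^3) · w^4    [power of a power]
= (((w^(-24) · u^(-2)) · w^(-6)) · w^3) · w^4    [power of a power]
= u^(-2)·w^(-23)    [product of powers]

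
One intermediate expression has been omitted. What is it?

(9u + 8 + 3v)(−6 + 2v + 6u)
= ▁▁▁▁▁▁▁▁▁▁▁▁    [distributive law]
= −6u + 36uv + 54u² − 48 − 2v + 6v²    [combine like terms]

By distributive law:

−54u + 18uv + 54u² − 48 + 16v + 48u − 18v + 6v² + 18uv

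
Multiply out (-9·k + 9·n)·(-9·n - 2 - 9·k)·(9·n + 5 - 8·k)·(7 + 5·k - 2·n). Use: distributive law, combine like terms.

(-9·k + 9·n)·(-9·n - 2 - 9·k)·(9·n + 5 - 8·k)·(7 + 5·k - 2·n)
= (81·k·n + 18·k + 81·k^2 - 81·n^2 - 18·n - 81·k·n)·(9·n + 5 - 8·k)·(7 + 5·k - 2·n)    [distributive law]
= (18·k + 81·k^2 - 81·n^2 - 18·n)·(9·n + 5 - 8·k)·(7 + 5·k - 2·n)    [combine like terms]
= (162·k·n + 90·k - 144·k^2 + 729·k^2·n + 405·k^2 - 648·k^3 - 729·n^3 - 405·n^2 + 648·k·n^2 - 162·n^2 - 90·n + 144·k·n)·(7 + 5·k - 2·n)    [distributive law]
= (306·k·n + 90·k + 261·k^2 + 729·k^2·n - 648·k^3 - 729·n^3 - 567·n^2 + 648·k·n^2 - 90·n)·(7 + 5·k - 2·n)    [combine like terms]
= 2142·k·n + 1530·k^2·n - 612·k·n^2 + 630·k + 450·k^2 - 180·k·n + 1827·k^2 + 1305·k^3 - 522·k^2·n + 5103·k^2·n + 3645·k^3·n - 1458·k^2·n^2 - 4536·k^3 - 3240·k^4 + 1296·k^3·n - 5103·n^3 - 3645·k·n^3 + 1458·n^4 - 3969·n^2 - 2835·k·n^2 + 1134·n^3 + 4536·k·n^2 + 3240·k^2·n^2 - 1296·k·n^3 - 630·n - 450·k·n + 180·n^2    [distributive law]
= 1512·k·n + 6111·k^2·n + 1089·k·n^2 + 630·k + 2277·k^2 - 3231·k^3 + 4941·k^3·n + 1782·k^2·n^2 - 3240·k^4 - 3969·n^3 - 4941·k·n^3 + 1458·n^4 - 3789·n^2 - 630·n    [combine like terms]

1512·k·n + 6111·k^2·n + 1089·k·n^2 + 630·k + 2277·k^2 - 3231·k^3 + 4941·k^3·n + 1782·k^2·n^2 - 3240·k^4 - 3969·n^3 - 4941·k·n^3 + 1458·n^4 - 3789·n^2 - 630·n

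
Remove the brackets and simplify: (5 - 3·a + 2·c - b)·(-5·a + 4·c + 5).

-40·a + 30·c + 25 + 15·a^2 - 22·a·c + 8·c^2 + 5·a·b - 4·b·c - 5·b

(5 - 3·a + 2·c - b)·(-5·a + 4·c + 5)
= -25·a + 20·c + 25 + 15·a^2 - 12·a·c - 15·a - 10·a·c + 8·c^2 + 10·c + 5·a·b - 4·b·c - 5·b    [distributive law]
= -40·a + 30·c + 25 + 15·a^2 - 22·a·c + 8·c^2 + 5·a·b - 4·b·c - 5·b    [combine like terms]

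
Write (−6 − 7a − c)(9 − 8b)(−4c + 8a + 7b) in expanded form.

216c − 432a − 378b − 255bc − 57ab + 336b^2 + 180ac − 504a^2 − 160abc + 448a^2b + 392ab^2 + 36c^2 − 32bc^2 + 56b^2c

(−6 − 7a − c)(9 − 8b)(−4c + 8a + 7b)
= (−54 + 48b − 63a + 56ab − 9c + 8bc)(−4c + 8a + 7b)    [distributive law]
= 216c − 432a − 378b − 192bc + 384ab + 336b^2 + 252ac − 504a^2 − 441ab − 224abc + 448a^2b + 392ab^2 + 36c^2 − 72ac − 63bc − 32bc^2 + 64abc + 56b^2c    [distributive law]
= 216c − 432a − 378b − 255bc − 57ab + 336b^2 + 180ac − 504a^2 − 160abc + 448a^2b + 392ab^2 + 36c^2 − 32bc^2 + 56b^2c    [combine like terms]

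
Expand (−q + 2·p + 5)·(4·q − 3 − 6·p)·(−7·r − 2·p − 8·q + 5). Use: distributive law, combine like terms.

(−q + 2·p + 5)·(4·q − 3 − 6·p)·(−7·r − 2·p − 8·q + 5)
= (−4·q^2 + 3·q + 6·p·q + 8·p·q − 6·p − 12·p^2 + 20·q − 15 − 30·p)·(−7·r − 2·p − 8·q + 5)    [distributive law]
= (−4·q^2 + 23·q + 14·p·q − 36·p − 12·p^2 − 15)·(−7·r − 2·p − 8·q + 5)    [combine like terms]
= 28·q^2·r + 8·p·q^2 + 32·q^3 − 20·q^2 − 161·q·r − 46·p·q − 184·q^2 + 115·q − 98·p·q·r − 28·p^2·q − 112·p·q^2 + 70·p·q + 252·p·r + 72·p^2 + 288·p·q − 180·p + 84·p^2·r + 24·p^3 + 96·p^2·q − 60·p^2 + 105·r + 30·p + 120·q − 75    [distributive law]
= 28·q^2·r − 104·p·q^2 + 32·q^3 − 204·q^2 − 161·q·r + 312·p·q + 235·q − 98·p·q·r + 68·p^2·q + 252·p·r + 12·p^2 − 150·p + 84·p^2·r + 24·p^3 + 105·r − 75    [combine like terms]

28·q^2·r − 104·p·q^2 + 32·q^3 − 204·q^2 − 161·q·r + 312·p·q + 235·q − 98·p·q·r + 68·p^2·q + 252·p·r + 12·p^2 − 150·p + 84·p^2·r + 24·p^3 + 105·r − 75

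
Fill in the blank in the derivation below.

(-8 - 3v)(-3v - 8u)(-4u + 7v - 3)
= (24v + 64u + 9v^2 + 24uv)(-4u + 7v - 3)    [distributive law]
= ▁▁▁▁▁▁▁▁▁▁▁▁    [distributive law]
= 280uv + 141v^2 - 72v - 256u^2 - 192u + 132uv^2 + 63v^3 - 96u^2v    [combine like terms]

Applying distributive law to the line above:

-96uv + 168v^2 - 72v - 256u^2 + 448uv - 192u - 36uv^2 + 63v^3 - 27v^2 - 96u^2v + 168uv^2 - 72uv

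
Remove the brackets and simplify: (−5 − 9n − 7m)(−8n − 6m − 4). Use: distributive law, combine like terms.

76n + 58m + 20 + 72n^2 + 110mn + 42m^2

(−5 − 9n − 7m)(−8n − 6m − 4)
= 40n + 30m + 20 + 72n^2 + 54mn + 36n + 56mn + 42m^2 + 28m    [distributive law]
= 76n + 58m + 20 + 72n^2 + 110mn + 42m^2    [combine like terms]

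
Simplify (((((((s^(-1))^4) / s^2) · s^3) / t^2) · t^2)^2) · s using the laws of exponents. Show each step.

s^(-5)

(((((((s^(-1))^4) / s^2) · s^3) / t^2) · t^2)^2) · s
= (((((((s^(-1))^4) / s^2) · s^3) / t^2)^2) · ((t^2)^2)) · s    [power of a product]
= (((((((s^(-1))^4) / s^2) · s^3)^2) / ((t^2)^2)) · ((t^2)^2)) · s    [power of a quotient]
= (((((((s^(-1))^4) / s^2)^2) · ((s^3)^2)) / ((t^2)^2)) · ((t^2)^2)) · s    [power of a product]
= (((((((s^(-1))^4)^2) / ((s^2)^2)) · ((s^3)^2)) / ((t^2)^2)) · ((t^2)^2)) · s    [power of a quotient]
= ((((((s^(-1))^8) / ((s^2)^2)) · ((s^3)^2)) / ((t^2)^2)) · ((t^2)^2)) · s    [power of a power]
= ((((s^(-8) / ((s^2)^2)) · ((s^3)^2)) / ((t^2)^2)) · ((t^2)^2)) · s    [power of a power]
= ((((s^(-8) / s^4) · ((s^3)^2)) / ((t^2)^2)) · ((t^2)^2)) · s    [power of a power]
= (((s^(-12) · ((s^3)^2)) / ((t^2)^2)) · ((t^2)^2)) · s    [quotient of powers]
= (((s^(-12) · s^6) / ((t^2)^2)) · ((t^2)^2)) · s    [power of a power]
= ((s^(-6) / ((t^2)^2)) · ((t^2)^2)) · s    [product of powers]
= ((s^(-6) / t^4) · ((t^2)^2)) · s    [power of a power]
= ((s^(-6) / t^4) · t^4) · s    [power of a power]
= s^(-5)    [quotient of powers; product of powers]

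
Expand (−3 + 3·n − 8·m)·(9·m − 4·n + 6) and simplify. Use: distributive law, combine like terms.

−75·m + 30·n − 18 + 59·m·n − 12·n² − 72·m²

(−3 + 3·n − 8·m)·(9·m − 4·n + 6)
= −27·m + 12·n − 18 + 27·m·n − 12·n² + 18·n − 72·m² + 32·m·n − 48·m    [distributive law]
= −75·m + 30·n − 18 + 59·m·n − 12·n² − 72·m²    [combine like terms]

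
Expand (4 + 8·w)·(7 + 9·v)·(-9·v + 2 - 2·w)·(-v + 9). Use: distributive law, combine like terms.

-2736·v^2 - 1676·v + 504 - 3944·v·w + 504·w + 324·v^3 - 5400·v^2·w - 1184·v·w^2 - 1008·w^2 + 648·v^3·w + 144·v^2·w^2

(4 + 8·w)·(7 + 9·v)·(-9·v + 2 - 2·w)·(-v + 9)
= (28 + 36·v + 56·w + 72·v·w)·(-9·v + 2 - 2·w)·(-v + 9)    [distributive law]
= (-252·v + 56 - 56·w - 324·v^2 + 72·v - 72·v·w - 504·v·w + 112·w - 112·w^2 - 648·v^2·w + 144·v·w - 144·v·w^2)·(-v + 9)    [distributive law]
= (-180·v + 56 + 56·w - 324·v^2 - 432·v·w - 112·w^2 - 648·v^2·w - 144·v·w^2)·(-v + 9)    [combine like terms]
= 180·v^2 - 1620·v - 56·v + 504 - 56·v·w + 504·w + 324·v^3 - 2916·v^2 + 432·v^2·w - 3888·v·w + 112·v·w^2 - 1008·w^2 + 648·v^3·w - 5832·v^2·w + 144·v^2·w^2 - 1296·v·w^2    [distributive law]
= -2736·v^2 - 1676·v + 504 - 3944·v·w + 504·w + 324·v^3 - 5400·v^2·w - 1184·v·w^2 - 1008·w^2 + 648·v^3·w + 144·v^2·w^2    [combine like terms]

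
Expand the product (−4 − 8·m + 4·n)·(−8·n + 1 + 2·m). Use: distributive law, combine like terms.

(−4 − 8·m + 4·n)·(−8·n + 1 + 2·m)
= 32·n − 4 − 8·m + 64·m·n − 8·m − 16·m² − 32·n² + 4·n + 8·m·n    [distributive law]
= 36·n − 4 − 16·m + 72·m·n − 16·m² − 32·n²    [combine like terms]

36·n − 4 − 16·m + 72·m·n − 16·m² − 32·n²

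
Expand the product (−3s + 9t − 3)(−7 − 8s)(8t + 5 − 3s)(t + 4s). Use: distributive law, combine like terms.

−1827st^2 + 741s^2t − 426st + 648s^2 − 60s^3 − 1896s^2t^2 + 1560s^3t − 288s^4 − 504t^3 − 147t^2 − 576st^3 + 105t + 420s

(−3s + 9t − 3)(−7 − 8s)(8t + 5 − 3s)(t + 4s)
= (21s + 24s^2 − 63t − 72st + 21 + 24s)(8t + 5 − 3s)(t + 4s)    [distributive law]
= (45s + 24s^2 − 63t − 72st + 21)(8t + 5 − 3s)(t + 4s)    [combine like terms]
= (360st + 225s − 135s^2 + 192s^2t + 120s^2 − 72s^3 − 504t^2 − 315t + 189st − 576st^2 − 360st + 216s^2t + 168t + 105 − 63s)(t + 4s)    [distributive law]
= (189st + 162s − 15s^2 + 408s^2t − 72s^3 − 504t^2 − 147t − 576st^2 + 105)(t + 4s)    [combine like terms]
= 189st^2 + 756s^2t + 162st + 648s^2 − 15s^2t − 60s^3 + 408s^2t^2 + 1632s^3t − 72s^3t − 288s^4 − 504t^3 − 2016st^2 − 147t^2 − 588st − 576st^3 − 2304s^2t^2 + 105t + 420s    [distributive law]
= −1827st^2 + 741s^2t − 426st + 648s^2 − 60s^3 − 1896s^2t^2 + 1560s^3t − 288s^4 − 504t^3 − 147t^2 − 576st^3 + 105t + 420s    [combine like terms]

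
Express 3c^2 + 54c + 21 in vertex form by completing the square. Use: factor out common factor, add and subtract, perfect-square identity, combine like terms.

3c^2 + 54c + 21
= 3(c^2 + 18c) + 21    [factor out 3 from the c-terms]
= 3(c^2 + 18c + 81 - 81) + 21    [add and subtract 81 inside the bracket]
= 3(c + 9)^2 - 243 + 21    [perfect-square identity]
= 3(c + 9)^2 - 222    [combine constants]

3(c + 9)^2 - 222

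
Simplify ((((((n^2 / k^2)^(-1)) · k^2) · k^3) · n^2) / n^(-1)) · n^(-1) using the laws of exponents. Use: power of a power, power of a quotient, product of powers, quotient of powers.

((((((n^2 / k^2)^(-1)) · k^2) · k^3) · n^2) / n^(-1)) · n^(-1)
= (((((((n^2)^(-1)) / ((k^2)^(-1))) · k^2) · k^3) · n^2) / n^(-1)) · n^(-1)    [power of a quotient]
= (((((n^(-2) / ((k^2)^(-1))) · k^2) · k^3) · n^2) / n^(-1)) · n^(-1)    [power of a power]
= (((((n^(-2) / k^(-2)) · k^2) · k^3) · n^2) / n^(-1)) · n^(-1)    [power of a power]
= k^7    [quotient of powers; product of powers]

k^7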